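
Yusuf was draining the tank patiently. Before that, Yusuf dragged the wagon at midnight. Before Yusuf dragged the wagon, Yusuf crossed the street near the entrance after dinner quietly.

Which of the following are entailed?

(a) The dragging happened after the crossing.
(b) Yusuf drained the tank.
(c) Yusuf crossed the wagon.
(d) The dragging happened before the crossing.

(a) Entailed — the narrative places the crossing before the dragging.
(b) Not entailed — 'was draining' is progressive on an accomplishment; it does not entail the completed 'drained'.
(c) Not entailed — Yusuf crossed the street, not the wagon; the wagon belongs to the dragging event.
(d) Not entailed — the narrative places the crossing before the dragging, not after.

(a)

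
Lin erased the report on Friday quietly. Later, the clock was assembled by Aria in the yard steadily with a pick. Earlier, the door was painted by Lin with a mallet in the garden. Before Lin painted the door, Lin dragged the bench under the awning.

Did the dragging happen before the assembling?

yes

The narrative orders the dragging before the assembling.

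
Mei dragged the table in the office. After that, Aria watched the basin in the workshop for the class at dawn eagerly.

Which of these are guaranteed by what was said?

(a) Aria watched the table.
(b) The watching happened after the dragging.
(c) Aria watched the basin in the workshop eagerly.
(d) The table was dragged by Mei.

(b), (c), (d)

(a) Not entailed — Aria watched the basin, not the table; the table belongs to the dragging event.
(b) Entailed — the narrative places the dragging before the watching.
(c) Entailed — the original entails any weakening of itself; this just drops 'for the class', 'at dawn'.
(d) Entailed — every conjunct here is already in the original dragging event.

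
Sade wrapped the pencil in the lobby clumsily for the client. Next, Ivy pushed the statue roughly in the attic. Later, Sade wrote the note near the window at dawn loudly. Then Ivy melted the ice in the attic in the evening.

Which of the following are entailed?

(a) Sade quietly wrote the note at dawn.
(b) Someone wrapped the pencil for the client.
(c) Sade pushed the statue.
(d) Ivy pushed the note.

(b)

(a) Not entailed — 'quietly' adds a manner not in (and inconsistent with) the original.
(b) Entailed — dropping 'clumsily', 'in the lobby' and generalizing the agent leaves a sub-description the original still satisfies.
(c) Not entailed — the passage has Ivy pushing the statue, not Sade.
(d) Not entailed — Ivy pushed the statue, not the note; the note belongs to the writing event.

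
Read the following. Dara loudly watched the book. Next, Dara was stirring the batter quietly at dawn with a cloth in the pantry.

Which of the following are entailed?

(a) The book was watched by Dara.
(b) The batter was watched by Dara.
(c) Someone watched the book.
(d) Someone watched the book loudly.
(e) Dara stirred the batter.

(a), (c), (d), (e)

(a) Entailed — this follows by dropping conjuncts from the watching event's description.
(b) Not entailed — Dara watched the book, not the batter; the batter belongs to the stirring event.
(c) Entailed — this follows by dropping conjuncts from the watching event's description.
(d) Entailed — this follows by dropping conjuncts from the watching event's description.
(e) Entailed — 'stir' is an activity; 'was stirring' entails that some stirring happened, so 'stirred' holds.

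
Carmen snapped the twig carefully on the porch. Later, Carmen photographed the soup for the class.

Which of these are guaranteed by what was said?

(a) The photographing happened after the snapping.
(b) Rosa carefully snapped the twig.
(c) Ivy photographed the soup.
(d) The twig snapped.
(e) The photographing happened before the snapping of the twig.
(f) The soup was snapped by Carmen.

(a), (d)

(a) Entailed — the narrative places the snapping before the photographing.
(b) Not entailed — the passage has Carmen snapping the twig, not Rosa.
(c) Not entailed — the passage has Carmen photographing the soup, not Ivy.
(d) Entailed — 'Carmen snapped the twig' is causative; it entails the inchoative 'the twig snapped'.
(e) Not entailed — the narrative places the snapping before the photographing, not after.
(f) Not entailed — Carmen snapped the twig, not the soup; the soup belongs to the photographing event.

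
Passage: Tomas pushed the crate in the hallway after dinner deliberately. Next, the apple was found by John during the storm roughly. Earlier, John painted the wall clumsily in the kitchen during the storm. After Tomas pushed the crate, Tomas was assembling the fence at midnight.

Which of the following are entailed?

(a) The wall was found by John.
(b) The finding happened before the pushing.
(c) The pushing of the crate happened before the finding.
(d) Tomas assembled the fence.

(c)

(a) Not entailed — John found the apple, not the wall; the wall belongs to the painting event.
(b) Not entailed — the narrative places the pushing before the finding, not after.
(c) Entailed — the narrative places the pushing before the finding.
(d) Not entailed — 'was assembling' is progressive on an accomplishment; it does not entail the completed 'assembled'.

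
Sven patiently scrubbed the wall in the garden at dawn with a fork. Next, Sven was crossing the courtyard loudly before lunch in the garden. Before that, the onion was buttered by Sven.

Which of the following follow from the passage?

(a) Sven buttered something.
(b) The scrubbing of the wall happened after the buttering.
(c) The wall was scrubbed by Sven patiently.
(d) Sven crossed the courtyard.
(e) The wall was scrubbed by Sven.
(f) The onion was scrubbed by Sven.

(a), (c), (e)

(a) Entailed — every conjunct here is already in the original buttering event.
(b) Not entailed — the narrative doesn't order the buttering relative to the scrubbing.
(c) Entailed — dropping 'at dawn', 'in the garden', 'with a fork' leaves a sub-description the original still satisfies.
(d) Not entailed — 'was crossing' is progressive on an accomplishment; it does not entail the completed 'crossed'.
(e) Entailed — every conjunct here is already in the original scrubbing event.
(f) Not entailed — Sven scrubbed the wall, not the onion; the onion belongs to the buttering event.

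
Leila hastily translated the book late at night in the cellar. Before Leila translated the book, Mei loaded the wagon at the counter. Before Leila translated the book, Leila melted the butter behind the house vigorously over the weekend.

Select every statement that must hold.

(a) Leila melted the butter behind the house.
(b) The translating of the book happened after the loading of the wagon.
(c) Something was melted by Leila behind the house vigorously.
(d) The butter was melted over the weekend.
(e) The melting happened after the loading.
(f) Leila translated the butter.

(a), (b), (c), (d)

(a) Entailed — dropping 'over the weekend', 'vigorously' leaves a sub-description the original still satisfies.
(b) Entailed — the narrative places the loading before the translating.
(c) Entailed — the original entails any weakening of itself; this just drops 'over the weekend' and generalizes the patient.
(d) Entailed — dropping 'behind the house', 'vigorously' and generalizing the agent leaves a sub-description the original still satisfies.
(e) Not entailed — the narrative doesn't order the loading relative to the melting.
(f) Not entailed — Leila translated the book, not the butter; the butter belongs to the melting event.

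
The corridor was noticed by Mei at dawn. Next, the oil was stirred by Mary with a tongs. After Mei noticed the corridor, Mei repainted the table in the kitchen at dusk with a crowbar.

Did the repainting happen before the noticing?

The narrative orders the noticing before the repainting.

no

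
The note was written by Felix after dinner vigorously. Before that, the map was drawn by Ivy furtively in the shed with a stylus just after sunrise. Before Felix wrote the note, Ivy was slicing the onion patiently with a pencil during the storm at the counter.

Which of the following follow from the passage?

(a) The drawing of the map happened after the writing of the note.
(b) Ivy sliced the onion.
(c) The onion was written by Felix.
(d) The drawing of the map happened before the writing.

(a) Not entailed — the narrative places the drawing before the writing, not after.
(b) Not entailed — 'was slicing' is progressive on an accomplishment; it does not entail the completed 'sliced'.
(c) Not entailed — Felix wrote the note, not the onion; the onion belongs to the slicing event.
(d) Entailed — the narrative places the drawing before the writing.

(d)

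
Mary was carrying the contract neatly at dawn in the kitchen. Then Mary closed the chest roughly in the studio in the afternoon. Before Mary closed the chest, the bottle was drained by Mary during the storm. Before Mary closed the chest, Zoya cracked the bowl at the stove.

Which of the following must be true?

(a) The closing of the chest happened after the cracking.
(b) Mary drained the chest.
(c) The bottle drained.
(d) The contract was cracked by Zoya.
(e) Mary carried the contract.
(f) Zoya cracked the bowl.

(a), (c), (e), (f)

(a) Entailed — the narrative places the cracking before the closing.
(b) Not entailed — Mary drained the bottle, not the chest; the chest belongs to the closing event.
(c) Entailed — 'Mary drained the bottle' is causative; it entails the inchoative 'the bottle drained'.
(d) Not entailed — Zoya cracked the bowl, not the contract; the contract belongs to the carrying event.
(e) Entailed — 'carry' is an activity; 'was carrying' entails that some carrying happened, so 'carried' holds.
(f) Entailed — dropping 'at the stove' leaves a sub-description the original still satisfies.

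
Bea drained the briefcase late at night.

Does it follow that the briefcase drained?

yes

'Bea drained the briefcase' is the causative; it entails the inchoative 'the briefcase drained'.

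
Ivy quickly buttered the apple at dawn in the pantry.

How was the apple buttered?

'quickly' marks the manner of the buttering event.

quickly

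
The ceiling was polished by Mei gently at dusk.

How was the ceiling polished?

'gently' marks the manner of the polishing event.

gently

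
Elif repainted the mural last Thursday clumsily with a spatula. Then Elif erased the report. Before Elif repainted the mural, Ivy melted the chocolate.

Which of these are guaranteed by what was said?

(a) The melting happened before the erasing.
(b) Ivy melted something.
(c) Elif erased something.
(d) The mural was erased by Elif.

(a), (b), (c)

(a) Entailed — the narrative places the melting before the erasing.
(b) Entailed — every conjunct here is already in the original melting event.
(c) Entailed — generalizing the patient leaves a sub-description the original still satisfies.
(d) Not entailed — Elif erased the report, not the mural; the mural belongs to the repainting event.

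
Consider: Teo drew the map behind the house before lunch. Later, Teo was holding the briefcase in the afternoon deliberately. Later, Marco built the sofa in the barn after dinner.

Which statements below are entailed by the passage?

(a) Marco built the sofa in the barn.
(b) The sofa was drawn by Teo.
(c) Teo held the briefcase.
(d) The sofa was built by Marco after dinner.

(a), (c), (d)

(a) Entailed — every conjunct here is already in the original building event.
(b) Not entailed — Teo drew the map, not the sofa; the sofa belongs to the building event.
(c) Entailed — 'hold' is an activity; 'was holding' entails that some holding happened, so 'held' holds.
(d) Entailed — every conjunct here is already in the original building event.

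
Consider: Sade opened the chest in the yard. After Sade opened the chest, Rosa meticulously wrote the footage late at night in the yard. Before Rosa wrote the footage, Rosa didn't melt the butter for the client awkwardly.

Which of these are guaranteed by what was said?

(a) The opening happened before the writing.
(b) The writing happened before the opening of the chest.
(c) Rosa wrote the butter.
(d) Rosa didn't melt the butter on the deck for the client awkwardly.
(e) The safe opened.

(a) Entailed — the narrative places the opening before the writing.
(b) Not entailed — the narrative places the opening before the writing, not after.
(c) Not entailed — Rosa wrote the footage, not the butter; the butter belongs to the melting event.
(d) Entailed — under negation, adding a further restriction is entailed: if no such melting event occurred, none occurred on the deck either.
(e) Not entailed — the chest is what opened, not the safe.

(a), (d)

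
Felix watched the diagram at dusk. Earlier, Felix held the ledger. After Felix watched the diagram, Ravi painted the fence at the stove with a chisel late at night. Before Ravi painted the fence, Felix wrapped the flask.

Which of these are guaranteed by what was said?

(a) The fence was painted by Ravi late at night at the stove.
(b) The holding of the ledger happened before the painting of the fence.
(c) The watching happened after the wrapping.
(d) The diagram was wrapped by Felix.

(a) Entailed — every conjunct here is already in the original painting event.
(b) Entailed — the narrative places the holding before the painting.
(c) Not entailed — the narrative doesn't order the wrapping relative to the watching.
(d) Not entailed — Felix wrapped the flask, not the diagram; the diagram belongs to the watching event.

(a), (b)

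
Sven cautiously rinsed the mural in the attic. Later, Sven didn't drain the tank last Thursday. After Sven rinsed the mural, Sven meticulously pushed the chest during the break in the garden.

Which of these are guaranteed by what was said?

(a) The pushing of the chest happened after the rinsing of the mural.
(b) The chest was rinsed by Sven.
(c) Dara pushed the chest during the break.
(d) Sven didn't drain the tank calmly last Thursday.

(a) Entailed — the narrative places the rinsing before the pushing.
(b) Not entailed — Sven rinsed the mural, not the chest; the chest belongs to the pushing event.
(c) Not entailed — the passage has Sven pushing the chest, not Dara.
(d) Entailed — under negation, adding a further restriction is entailed: if no such draining event occurred, none occurred calmly either.

(a), (d)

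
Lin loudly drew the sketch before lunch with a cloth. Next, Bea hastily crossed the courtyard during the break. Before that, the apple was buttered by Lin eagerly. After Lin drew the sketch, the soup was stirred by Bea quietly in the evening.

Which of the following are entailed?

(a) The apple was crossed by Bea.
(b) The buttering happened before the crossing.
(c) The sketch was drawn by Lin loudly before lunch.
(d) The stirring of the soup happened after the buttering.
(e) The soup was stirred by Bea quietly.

(a) Not entailed — Bea crossed the courtyard, not the apple; the apple belongs to the buttering event.
(b) Entailed — the narrative places the buttering before the crossing.
(c) Entailed — every conjunct here is already in the original drawing event.
(d) Not entailed — the narrative doesn't order the buttering relative to the stirring.
(e) Entailed — this follows by dropping conjuncts from the stirring event's description.

(b), (c), (e)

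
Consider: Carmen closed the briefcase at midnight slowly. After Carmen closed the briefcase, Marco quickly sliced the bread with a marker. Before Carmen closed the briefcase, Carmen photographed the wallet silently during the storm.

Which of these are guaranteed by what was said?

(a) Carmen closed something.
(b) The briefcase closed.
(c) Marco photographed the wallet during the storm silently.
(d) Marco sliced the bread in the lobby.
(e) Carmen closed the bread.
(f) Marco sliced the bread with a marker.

(a) Entailed — every conjunct here is already in the original closing event.
(b) Entailed — 'Carmen closed the briefcase' is causative; it entails the inchoative 'the briefcase closed'.
(c) Not entailed — the passage has Carmen photographing the wallet, not Marco.
(d) Not entailed — 'in the lobby' adds information not in the original event.
(e) Not entailed — Carmen closed the briefcase, not the bread; the bread belongs to the slicing event.
(f) Entailed — the original entails any weakening of itself; this just drops 'quickly'.

(a), (b), (f)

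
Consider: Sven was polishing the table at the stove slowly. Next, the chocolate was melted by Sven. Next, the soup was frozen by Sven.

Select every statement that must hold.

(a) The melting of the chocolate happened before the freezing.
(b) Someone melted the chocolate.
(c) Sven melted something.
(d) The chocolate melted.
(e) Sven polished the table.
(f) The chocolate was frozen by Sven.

(a) Entailed — the narrative places the melting before the freezing.
(b) Entailed — this follows by dropping conjuncts from the melting event's description.
(c) Entailed — the original entails any weakening of itself; this just generalizes the patient.
(d) Entailed — 'Sven melted the chocolate' is causative; it entails the inchoative 'the chocolate melted'.
(e) Entailed — 'polish' is an activity; 'was polishing' entails that some polishing happened, so 'polished' holds.
(f) Not entailed — Sven froze the soup, not the chocolate; the chocolate belongs to the melting event.

(a), (b), (c), (d), (e)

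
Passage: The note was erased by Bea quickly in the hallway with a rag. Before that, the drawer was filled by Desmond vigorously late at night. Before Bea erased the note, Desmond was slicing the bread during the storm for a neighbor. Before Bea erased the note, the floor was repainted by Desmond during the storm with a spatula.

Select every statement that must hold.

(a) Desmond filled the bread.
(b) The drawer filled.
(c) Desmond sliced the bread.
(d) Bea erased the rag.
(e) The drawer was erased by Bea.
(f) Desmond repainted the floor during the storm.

(b), (f)

(a) Not entailed — Desmond filled the drawer, not the bread; the bread belongs to the slicing event.
(b) Entailed — 'Desmond filled the drawer' is causative; it entails the inchoative 'the drawer filled'.
(c) Not entailed — 'was slicing' is progressive on an accomplishment; it does not entail the completed 'sliced'.
(d) Not entailed — the rag is the instrument, not what was erased.
(e) Not entailed — Bea erased the note, not the drawer; the drawer belongs to the filling event.
(f) Entailed — this follows by dropping conjuncts from the repainting event's description.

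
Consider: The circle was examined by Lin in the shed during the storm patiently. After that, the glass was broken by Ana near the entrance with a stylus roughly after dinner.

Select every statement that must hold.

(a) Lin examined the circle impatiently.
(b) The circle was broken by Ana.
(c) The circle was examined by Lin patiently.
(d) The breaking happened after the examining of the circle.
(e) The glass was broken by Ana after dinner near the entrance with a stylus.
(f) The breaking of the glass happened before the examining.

(a) Not entailed — 'impatiently' adds a manner not in (and inconsistent with) the original.
(b) Not entailed — Ana broke the glass, not the circle; the circle belongs to the examining event.
(c) Entailed — the original entails any weakening of itself; this just drops 'in the shed', 'during the storm'.
(d) Entailed — the narrative places the examining before the breaking.
(e) Entailed — this follows by dropping conjuncts from the breaking event's description.
(f) Not entailed — the narrative places the examining before the breaking, not after.

(c), (d), (e)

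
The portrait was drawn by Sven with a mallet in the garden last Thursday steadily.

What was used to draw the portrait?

a mallet

'with a mallet' marks the instrument of the drawing event.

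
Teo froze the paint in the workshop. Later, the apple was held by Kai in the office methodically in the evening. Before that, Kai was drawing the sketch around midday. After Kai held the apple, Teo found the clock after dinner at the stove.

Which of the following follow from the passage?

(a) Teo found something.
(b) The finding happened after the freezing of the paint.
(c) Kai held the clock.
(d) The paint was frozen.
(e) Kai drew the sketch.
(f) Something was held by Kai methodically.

(a), (b), (d), (f)

(a) Entailed — every conjunct here is already in the original finding event.
(b) Entailed — the narrative places the freezing before the finding.
(c) Not entailed — Kai held the apple, not the clock; the clock belongs to the finding event.
(d) Entailed — this follows by dropping conjuncts from the freezing event's description.
(e) Not entailed — 'was drawing' is progressive on an accomplishment; it does not entail the completed 'drew'.
(f) Entailed — every conjunct here is already in the original holding event.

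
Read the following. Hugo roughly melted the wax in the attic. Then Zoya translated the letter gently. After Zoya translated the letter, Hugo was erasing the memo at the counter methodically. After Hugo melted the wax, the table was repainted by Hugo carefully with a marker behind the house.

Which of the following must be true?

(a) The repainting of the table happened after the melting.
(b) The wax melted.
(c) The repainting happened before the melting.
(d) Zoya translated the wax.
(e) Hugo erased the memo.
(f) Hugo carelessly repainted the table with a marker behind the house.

(a) Entailed — the narrative places the melting before the repainting.
(b) Entailed — 'Hugo melted the wax' is causative; it entails the inchoative 'the wax melted'.
(c) Not entailed — the narrative places the melting before the repainting, not after.
(d) Not entailed — Zoya translated the letter, not the wax; the wax belongs to the melting event.
(e) Not entailed — 'was erasing' is progressive on an accomplishment; it does not entail the completed 'erased'.
(f) Not entailed — 'carelessly' adds a manner not in (and inconsistent with) the original.

(a), (b)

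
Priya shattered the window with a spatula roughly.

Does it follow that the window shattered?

yes

'Priya shattered the window' is the causative; it entails the inchoative 'the window shattered'.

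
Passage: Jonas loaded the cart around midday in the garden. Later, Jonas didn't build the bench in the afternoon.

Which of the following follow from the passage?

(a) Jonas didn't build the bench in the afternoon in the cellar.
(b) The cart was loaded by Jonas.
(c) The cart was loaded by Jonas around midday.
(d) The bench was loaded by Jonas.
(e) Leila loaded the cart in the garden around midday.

(a) Entailed — under negation, adding a further restriction is entailed: if no such building event occurred, none occurred in the cellar either.
(b) Entailed — the original entails any weakening of itself; this just drops 'in the garden', 'around midday'.
(c) Entailed — every conjunct here is already in the original loading event.
(d) Not entailed — Jonas loaded the cart, not the bench; the bench belongs to the building event.
(e) Not entailed — the passage has Jonas loading the cart, not Leila.

(a), (b), (c)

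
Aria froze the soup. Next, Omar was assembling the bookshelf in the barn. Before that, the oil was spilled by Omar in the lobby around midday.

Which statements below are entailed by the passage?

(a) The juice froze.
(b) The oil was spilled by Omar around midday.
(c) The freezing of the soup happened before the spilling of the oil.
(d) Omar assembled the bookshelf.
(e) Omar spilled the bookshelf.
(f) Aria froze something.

(b), (f)

(a) Not entailed — the soup is what froze, not the juice.
(b) Entailed — every conjunct here is already in the original spilling event.
(c) Not entailed — the narrative doesn't order the freezing relative to the spilling.
(d) Not entailed — 'was assembling' is progressive on an accomplishment; it does not entail the completed 'assembled'.
(e) Not entailed — Omar spilled the oil, not the bookshelf; the bookshelf belongs to the assembling event.
(f) Entailed — the original entails any weakening of itself; this just generalizes the patient.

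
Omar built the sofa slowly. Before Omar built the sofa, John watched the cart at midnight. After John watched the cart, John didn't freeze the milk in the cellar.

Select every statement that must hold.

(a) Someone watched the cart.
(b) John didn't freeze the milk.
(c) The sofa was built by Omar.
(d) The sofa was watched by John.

(a) Entailed — the original entails any weakening of itself; this just drops 'at midnight' and generalizes the agent.
(b) Not entailed — dropping 'in the cellar' under negation is not valid — the original leaves open that John froze the milk some other way.
(c) Entailed — every conjunct here is already in the original building event.
(d) Not entailed — John watched the cart, not the sofa; the sofa belongs to the building event.

(a), (c)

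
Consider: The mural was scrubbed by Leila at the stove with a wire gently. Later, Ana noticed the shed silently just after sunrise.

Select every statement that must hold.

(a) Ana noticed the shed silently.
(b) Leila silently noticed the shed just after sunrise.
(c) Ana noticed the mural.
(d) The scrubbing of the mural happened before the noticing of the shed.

(a) Entailed — dropping 'just after sunrise' leaves a sub-description the original still satisfies.
(b) Not entailed — the passage has Ana noticing the shed, not Leila.
(c) Not entailed — Ana noticed the shed, not the mural; the mural belongs to the scrubbing event.
(d) Entailed — the narrative places the scrubbing before the noticing.

(a), (d)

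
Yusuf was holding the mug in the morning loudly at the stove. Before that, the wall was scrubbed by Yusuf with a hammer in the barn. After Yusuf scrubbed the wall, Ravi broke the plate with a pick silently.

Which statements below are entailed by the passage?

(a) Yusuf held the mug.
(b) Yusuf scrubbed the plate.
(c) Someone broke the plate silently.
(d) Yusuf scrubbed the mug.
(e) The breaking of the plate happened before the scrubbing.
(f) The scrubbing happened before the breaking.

(a) Entailed — 'hold' is an activity; 'was holding' entails that some holding happened, so 'held' holds.
(b) Not entailed — Yusuf scrubbed the wall, not the plate; the plate belongs to the breaking event.
(c) Entailed — the original entails any weakening of itself; this just drops 'with a pick' and generalizes the agent.
(d) Not entailed — Yusuf scrubbed the wall, not the mug; the mug belongs to the holding event.
(e) Not entailed — the narrative places the scrubbing before the breaking, not after.
(f) Entailed — the narrative places the scrubbing before the breaking.

(a), (c), (f)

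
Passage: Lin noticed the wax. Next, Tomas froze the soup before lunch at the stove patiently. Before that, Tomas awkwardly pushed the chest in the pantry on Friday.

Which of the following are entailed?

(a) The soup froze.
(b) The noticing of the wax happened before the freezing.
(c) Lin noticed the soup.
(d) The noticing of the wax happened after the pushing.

(a), (b)

(a) Entailed — 'Tomas froze the soup' is causative; it entails the inchoative 'the soup froze'.
(b) Entailed — the narrative places the noticing before the freezing.
(c) Not entailed — Lin noticed the wax, not the soup; the soup belongs to the freezing event.
(d) Not entailed — the narrative doesn't order the pushing relative to the noticing.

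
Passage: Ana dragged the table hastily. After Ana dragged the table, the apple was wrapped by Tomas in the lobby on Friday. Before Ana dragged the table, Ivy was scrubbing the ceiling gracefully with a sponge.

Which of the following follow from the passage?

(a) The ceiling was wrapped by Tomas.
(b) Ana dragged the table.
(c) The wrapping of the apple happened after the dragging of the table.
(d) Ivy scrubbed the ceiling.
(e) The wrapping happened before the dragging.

(a) Not entailed — Tomas wrapped the apple, not the ceiling; the ceiling belongs to the scrubbing event.
(b) Entailed — every conjunct here is already in the original dragging event.
(c) Entailed — the narrative places the dragging before the wrapping.
(d) Entailed — 'scrub' is an activity; 'was scrubbing' entails that some scrubbing happened, so 'scrubbed' holds.
(e) Not entailed — the narrative places the dragging before the wrapping, not after.

(b), (c), (d)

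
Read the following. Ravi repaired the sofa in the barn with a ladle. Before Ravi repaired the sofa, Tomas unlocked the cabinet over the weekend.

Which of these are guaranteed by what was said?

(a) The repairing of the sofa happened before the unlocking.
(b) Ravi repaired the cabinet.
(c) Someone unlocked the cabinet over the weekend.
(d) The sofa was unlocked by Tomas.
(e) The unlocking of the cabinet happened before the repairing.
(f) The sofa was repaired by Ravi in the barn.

(a) Not entailed — the narrative places the unlocking before the repairing, not after.
(b) Not entailed — Ravi repaired the sofa, not the cabinet; the cabinet belongs to the unlocking event.
(c) Entailed — this follows by dropping conjuncts from the unlocking event's description.
(d) Not entailed — Tomas unlocked the cabinet, not the sofa; the sofa belongs to the repairing event.
(e) Entailed — the narrative places the unlocking before the repairing.
(f) Entailed — this follows by dropping conjuncts from the repairing event's description.

(c), (e), (f)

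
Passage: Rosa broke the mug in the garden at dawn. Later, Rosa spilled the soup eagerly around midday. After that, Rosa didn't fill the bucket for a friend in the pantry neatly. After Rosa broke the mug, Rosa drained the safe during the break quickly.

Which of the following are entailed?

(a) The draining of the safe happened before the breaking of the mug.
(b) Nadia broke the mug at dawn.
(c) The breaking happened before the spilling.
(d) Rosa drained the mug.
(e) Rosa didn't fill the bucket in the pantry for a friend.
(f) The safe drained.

(c), (f)

(a) Not entailed — the narrative places the breaking before the draining, not after.
(b) Not entailed — the passage has Rosa breaking the mug, not Nadia.
(c) Entailed — the narrative places the breaking before the spilling.
(d) Not entailed — Rosa drained the safe, not the mug; the mug belongs to the breaking event.
(e) Not entailed — dropping 'neatly' under negation is not valid — the original leaves open that Rosa filled the bucket some other way.
(f) Entailed — 'Rosa drained the safe' is causative; it entails the inchoative 'the safe drained'.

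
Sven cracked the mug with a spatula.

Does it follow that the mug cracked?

yes

'Sven cracked the mug' is the causative; it entails the inchoative 'the mug cracked'.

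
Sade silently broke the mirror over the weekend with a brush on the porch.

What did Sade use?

'with a brush' marks the instrument of the breaking event.

a brush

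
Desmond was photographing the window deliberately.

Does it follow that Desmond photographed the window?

'was photographing' is progressive; for an accomplishment like 'photograph the window', it doesn't entail completion.

no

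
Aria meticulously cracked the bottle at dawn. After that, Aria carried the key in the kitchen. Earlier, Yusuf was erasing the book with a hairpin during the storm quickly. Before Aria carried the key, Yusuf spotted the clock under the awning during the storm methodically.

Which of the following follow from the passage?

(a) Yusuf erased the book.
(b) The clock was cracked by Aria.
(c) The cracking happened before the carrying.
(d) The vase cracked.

(c)

(a) Not entailed — 'was erasing' is progressive on an accomplishment; it does not entail the completed 'erased'.
(b) Not entailed — Aria cracked the bottle, not the clock; the clock belongs to the spotting event.
(c) Entailed — the narrative places the cracking before the carrying.
(d) Not entailed — the bottle is what cracked, not the vase.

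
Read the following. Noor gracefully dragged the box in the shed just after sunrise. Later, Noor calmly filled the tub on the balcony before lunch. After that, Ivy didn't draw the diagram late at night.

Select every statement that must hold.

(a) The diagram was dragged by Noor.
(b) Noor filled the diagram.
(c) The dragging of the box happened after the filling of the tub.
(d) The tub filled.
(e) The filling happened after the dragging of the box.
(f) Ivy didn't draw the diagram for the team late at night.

(a) Not entailed — Noor dragged the box, not the diagram; the diagram belongs to the drawing event.
(b) Not entailed — Noor filled the tub, not the diagram; the diagram belongs to the drawing event.
(c) Not entailed — the narrative places the dragging before the filling, not after.
(d) Entailed — 'Noor filled the tub' is causative; it entails the inchoative 'the tub filled'.
(e) Entailed — the narrative places the dragging before the filling.
(f) Entailed — under negation, adding a further restriction is entailed: if no such drawing event occurred, none occurred for the team either.

(d), (e), (f)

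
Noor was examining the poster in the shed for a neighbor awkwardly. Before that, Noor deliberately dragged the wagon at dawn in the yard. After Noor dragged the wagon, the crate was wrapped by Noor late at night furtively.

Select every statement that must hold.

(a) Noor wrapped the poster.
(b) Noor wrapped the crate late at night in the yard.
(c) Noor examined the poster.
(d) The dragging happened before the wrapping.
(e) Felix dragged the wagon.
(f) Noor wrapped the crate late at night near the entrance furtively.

(a) Not entailed — Noor wrapped the crate, not the poster; the poster belongs to the examining event.
(b) Not entailed — 'in the yard' adds information not in the original event.
(c) Entailed — 'examine' is an activity; 'was examining' entails that some examining happened, so 'examined' holds.
(d) Entailed — the narrative places the dragging before the wrapping.
(e) Not entailed — the passage has Noor dragging the wagon, not Felix.
(f) Not entailed — 'near the entrance' adds information not in the original event.

(c), (d)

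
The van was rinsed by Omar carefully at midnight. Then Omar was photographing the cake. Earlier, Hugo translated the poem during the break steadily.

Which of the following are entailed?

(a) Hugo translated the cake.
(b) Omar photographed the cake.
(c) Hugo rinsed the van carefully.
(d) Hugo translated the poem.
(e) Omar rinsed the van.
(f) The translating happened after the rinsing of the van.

(a) Not entailed — Hugo translated the poem, not the cake; the cake belongs to the photographing event.
(b) Not entailed — 'was photographing' is progressive on an accomplishment; it does not entail the completed 'photographed'.
(c) Not entailed — the passage has Omar rinsing the van, not Hugo.
(d) Entailed — this follows by dropping conjuncts from the translating event's description.
(e) Entailed — this follows by dropping conjuncts from the rinsing event's description.
(f) Not entailed — the narrative doesn't order the rinsing relative to the translating.

(d), (e)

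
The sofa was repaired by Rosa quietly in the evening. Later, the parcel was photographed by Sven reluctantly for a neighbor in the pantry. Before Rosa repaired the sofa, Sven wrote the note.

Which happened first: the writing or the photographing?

the writing

The connectives place the writing before the photographing.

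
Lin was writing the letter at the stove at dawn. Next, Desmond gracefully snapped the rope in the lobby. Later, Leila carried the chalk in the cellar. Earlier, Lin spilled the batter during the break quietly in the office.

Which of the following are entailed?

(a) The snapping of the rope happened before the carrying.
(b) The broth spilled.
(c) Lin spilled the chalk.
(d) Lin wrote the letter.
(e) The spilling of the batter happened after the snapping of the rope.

(a)

(a) Entailed — the narrative places the snapping before the carrying.
(b) Not entailed — the batter is what spilled, not the broth.
(c) Not entailed — Lin spilled the batter, not the chalk; the chalk belongs to the carrying event.
(d) Not entailed — 'was writing' is progressive on an accomplishment; it does not entail the completed 'wrote'.
(e) Not entailed — the narrative doesn't order the snapping relative to the spilling.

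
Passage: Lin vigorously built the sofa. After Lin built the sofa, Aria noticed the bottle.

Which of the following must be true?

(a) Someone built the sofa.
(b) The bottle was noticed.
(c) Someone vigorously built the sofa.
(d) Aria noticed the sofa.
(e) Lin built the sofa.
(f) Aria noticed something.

(a), (b), (c), (e), (f)

(a) Entailed — dropping 'vigorously' and generalizing the agent leaves a sub-description the original still satisfies.
(b) Entailed — this follows by dropping conjuncts from the noticing event's description.
(c) Entailed — the original entails any weakening of itself; this just generalizes the agent.
(d) Not entailed — Aria noticed the bottle, not the sofa; the sofa belongs to the building event.
(e) Entailed — this follows by dropping conjuncts from the building event's description.
(f) Entailed — this follows by dropping conjuncts from the noticing event's description.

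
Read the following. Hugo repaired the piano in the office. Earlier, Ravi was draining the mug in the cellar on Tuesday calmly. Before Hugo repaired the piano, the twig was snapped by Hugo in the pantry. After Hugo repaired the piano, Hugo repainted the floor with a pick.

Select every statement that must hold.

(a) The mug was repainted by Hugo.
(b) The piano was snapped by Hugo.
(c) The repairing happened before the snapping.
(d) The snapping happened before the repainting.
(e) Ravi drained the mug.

(a) Not entailed — Hugo repainted the floor, not the mug; the mug belongs to the draining event.
(b) Not entailed — Hugo snapped the twig, not the piano; the piano belongs to the repairing event.
(c) Not entailed — the narrative places the snapping before the repairing, not after.
(d) Entailed — the narrative places the snapping before the repainting.
(e) Not entailed — 'was draining' is progressive on an accomplishment; it does not entail the completed 'drained'.

(d)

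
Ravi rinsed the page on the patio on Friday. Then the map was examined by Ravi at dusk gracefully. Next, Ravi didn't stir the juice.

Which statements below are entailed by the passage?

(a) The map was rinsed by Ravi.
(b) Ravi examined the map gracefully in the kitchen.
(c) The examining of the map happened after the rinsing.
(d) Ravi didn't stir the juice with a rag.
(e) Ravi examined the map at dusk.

(a) Not entailed — Ravi rinsed the page, not the map; the map belongs to the examining event.
(b) Not entailed — 'in the kitchen' adds information not in the original event.
(c) Entailed — the narrative places the rinsing before the examining.
(d) Entailed — under negation, adding a further restriction is entailed: if no such stirring event occurred, none occurred with a rag either.
(e) Entailed — every conjunct here is already in the original examining event.

(c), (d), (e)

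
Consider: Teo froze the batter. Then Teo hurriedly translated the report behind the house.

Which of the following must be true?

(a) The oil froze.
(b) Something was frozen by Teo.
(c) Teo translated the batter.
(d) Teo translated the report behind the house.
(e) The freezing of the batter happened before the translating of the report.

(a) Not entailed — the batter is what froze, not the oil.
(b) Entailed — this follows by dropping conjuncts from the freezing event's description.
(c) Not entailed — Teo translated the report, not the batter; the batter belongs to the freezing event.
(d) Entailed — dropping 'hurriedly' leaves a sub-description the original still satisfies.
(e) Entailed — the narrative places the freezing before the translating.

(b), (d), (e)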